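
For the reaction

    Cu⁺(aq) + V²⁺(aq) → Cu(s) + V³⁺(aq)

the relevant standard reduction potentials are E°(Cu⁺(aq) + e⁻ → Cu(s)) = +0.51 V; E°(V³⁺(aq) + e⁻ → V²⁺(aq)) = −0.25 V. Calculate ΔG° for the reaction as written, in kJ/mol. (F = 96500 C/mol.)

In the reaction as written Cu⁺(aq) is reduced, so the Cu⁺/Cu couple is the cathode and V³⁺/V²⁺ is the anode.
E°cell = +0.51 − (−0.25) = +0.76 V; balancing electrons gives n = 1.
ΔG° = −nFE°cell = −(1)(96500)(+0.76) J/mol = −73.3 kJ/mol.

−73.3 kJ/mol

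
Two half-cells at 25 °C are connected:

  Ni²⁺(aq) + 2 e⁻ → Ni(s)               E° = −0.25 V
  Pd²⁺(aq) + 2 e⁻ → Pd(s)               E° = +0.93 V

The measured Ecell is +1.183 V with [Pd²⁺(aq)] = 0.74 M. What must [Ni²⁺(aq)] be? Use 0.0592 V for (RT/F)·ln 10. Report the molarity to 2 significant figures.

0.59 M

Pd²⁺/Pd is the cathode (higher E°); E°cell = +0.93 − (−0.25) = +1.18 V with n = 2.
Since E = E° − (0.0592/n)·log Q, log Q = n(E° − E)/0.0592 = −0.101.
The balanced reaction is Pd²⁺(aq) + Ni(s) → Pd(s) + Ni²⁺(aq), so Q = [Ni²⁺(aq)] / [Pd²⁺(aq)].
Solving for the unknown gives log [Ni²⁺(aq)] = −0.232, so [Ni²⁺(aq)] ≈ 0.59 M.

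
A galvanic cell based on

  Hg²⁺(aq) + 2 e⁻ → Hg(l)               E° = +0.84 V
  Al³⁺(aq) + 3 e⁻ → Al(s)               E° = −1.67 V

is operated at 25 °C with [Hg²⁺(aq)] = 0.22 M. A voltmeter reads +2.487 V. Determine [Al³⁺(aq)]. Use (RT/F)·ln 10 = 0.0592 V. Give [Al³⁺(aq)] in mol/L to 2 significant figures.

1.5 M

The Hg²⁺/Hg couple has the larger reduction potential, so it is the cathode: E°cell = +0.84 − (−1.67) = +2.51 V and n = 6.
Rearranging E = E° − (0.0592/n)·log Q gives log Q = 6(+2.51 − (+2.487))/0.0592 = 2.331.
For 3 Hg²⁺(aq) + 2 Al(s) → 3 Hg(l) + 2 Al³⁺(aq), the reaction quotient is Q = [Al³⁺(aq)]^2 / [Hg²⁺(aq)]^3.
Solving for the unknown gives log [Al³⁺(aq)] = 0.179, so [Al³⁺(aq)] ≈ 1.5 M.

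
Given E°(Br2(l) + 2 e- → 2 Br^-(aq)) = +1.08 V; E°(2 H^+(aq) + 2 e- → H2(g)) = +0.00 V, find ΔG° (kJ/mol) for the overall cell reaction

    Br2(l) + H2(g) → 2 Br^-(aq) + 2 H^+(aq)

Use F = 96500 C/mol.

−208 kJ/mol

In the reaction as written Br2(l) is reduced, so the Br₂/Br⁻ couple is the cathode and 2H⁺/H₂ is the anode.
E°cell = +1.08 − (+0.00) = +1.08 V; balancing electrons gives n = 2.
ΔG° = −nFE°cell = −(2)(96500)(+1.08) J/mol = −208 kJ/mol.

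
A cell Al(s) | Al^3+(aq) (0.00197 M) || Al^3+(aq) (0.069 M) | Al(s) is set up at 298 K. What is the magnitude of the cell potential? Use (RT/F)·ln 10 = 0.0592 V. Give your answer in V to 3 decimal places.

0.030 V

For a concentration cell E°cell = 0, since both electrodes use the same couple.
The compartment with the higher Al^3+(aq) concentration (0.069 M) acts as the cathode; ions are reduced there and produced at the dilute (0.00197 M) anode.
With n = 3, Ecell = −(0.0592/3)·log([dilute]/[conc]) = −(0.0592/3)·log(0.00197/0.069) = +0.030 V.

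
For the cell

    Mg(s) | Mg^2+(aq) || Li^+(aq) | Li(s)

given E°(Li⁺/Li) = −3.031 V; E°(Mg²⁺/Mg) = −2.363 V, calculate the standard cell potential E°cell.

By convention the left-hand electrode in cell notation is the anode (oxidation) and the right-hand electrode is the cathode (reduction).
E°cell = E°(right) − E°(left) = −3.031 − (−2.363) = −0.668 V.
The negative sign shows that, as written, the cell would require an external voltage to drive the reaction.

−0.668 V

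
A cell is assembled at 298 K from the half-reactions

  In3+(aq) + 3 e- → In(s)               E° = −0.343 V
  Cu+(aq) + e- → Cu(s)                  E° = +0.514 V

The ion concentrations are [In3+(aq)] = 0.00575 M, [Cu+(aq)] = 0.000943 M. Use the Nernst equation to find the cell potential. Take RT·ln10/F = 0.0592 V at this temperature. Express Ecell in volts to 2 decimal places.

+0.72 V

Cu⁺/Cu is reduced (cathode, E° = +0.514 V) and In³⁺/In is oxidized (anode).
The standard potential is +0.514 − (−0.343) = +0.857 V and the balanced reaction transfers n = 3 electrons.
The balanced reaction is 3 Cu+(aq) + In(s) → 3 Cu(s) + In3+(aq), so Q = [In3+(aq)] / [Cu+(aq)]^3 = 6.86×10^6 and log Q = 6.836.
By the Nernst equation, E = +0.857 − (0.0592/3)·(6.836) = +0.72 V.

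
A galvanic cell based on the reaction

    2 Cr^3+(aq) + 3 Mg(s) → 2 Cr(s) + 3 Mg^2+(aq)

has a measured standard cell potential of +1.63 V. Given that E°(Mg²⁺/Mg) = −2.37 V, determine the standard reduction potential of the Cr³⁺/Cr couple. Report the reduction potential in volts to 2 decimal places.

In the reaction as written the Cr³⁺/Cr couple is reduced (cathode) and Mg²⁺/Mg is oxidized (anode), so E°cell = E°(Cr³⁺/Cr) − E°(Mg²⁺/Mg).
E°(Cr³⁺/Cr) = E°cell + E°(anode) = +1.63 + (−2.37) = −0.74 V.

−0.74 V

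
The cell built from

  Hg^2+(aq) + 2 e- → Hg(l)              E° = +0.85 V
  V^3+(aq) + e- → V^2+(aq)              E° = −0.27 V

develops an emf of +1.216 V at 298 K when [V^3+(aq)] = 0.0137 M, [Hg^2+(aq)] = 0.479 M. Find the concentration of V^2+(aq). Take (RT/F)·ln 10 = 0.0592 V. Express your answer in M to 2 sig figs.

0.83 M

The Hg²⁺/Hg couple has the larger reduction potential, so it is the cathode: E°cell = +0.85 − (−0.27) = +1.12 V and n = 2.
Rearranging E = E° − (0.0592/n)·log Q gives log Q = 2(+1.12 − (+1.216))/0.0592 = −3.243.
Balancing electrons gives Hg^2+(aq) + 2 V^2+(aq) → Hg(l) + 2 V^3+(aq); thus Q = [V^3+(aq)]^2 / ([Hg^2+(aq)]·[V^2+(aq)]^2).
Substituting the known concentrations and solving, log [V^2+(aq)] = −0.082 and [V^2+(aq)] = 0.83 M.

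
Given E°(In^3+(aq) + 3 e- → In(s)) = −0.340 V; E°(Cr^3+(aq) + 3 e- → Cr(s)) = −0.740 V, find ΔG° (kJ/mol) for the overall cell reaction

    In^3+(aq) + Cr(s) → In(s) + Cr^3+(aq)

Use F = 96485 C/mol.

−116 kJ/mol

In the reaction as written In^3+(aq) is reduced, so the In³⁺/In couple is the cathode and Cr³⁺/Cr is the anode.
E°cell = −0.340 − (−0.740) = +0.400 V; balancing electrons gives n = 3.
ΔG° = −nFE°cell = −(3)(96485)(+0.400) J/mol = −116 kJ/mol.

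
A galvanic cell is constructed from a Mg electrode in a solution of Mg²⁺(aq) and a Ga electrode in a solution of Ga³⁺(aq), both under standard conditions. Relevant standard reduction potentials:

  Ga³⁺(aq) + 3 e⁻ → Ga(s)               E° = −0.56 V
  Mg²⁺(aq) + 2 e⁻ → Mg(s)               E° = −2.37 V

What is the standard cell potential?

The Ga³⁺/Ga couple has the higher E°, so Ga ion is reduced (cathode) and Mg is oxidized (anode).
E°cell = E°(cathode) − E°(anode) = −0.56 − (−2.37) = +1.81 V.

+1.81 V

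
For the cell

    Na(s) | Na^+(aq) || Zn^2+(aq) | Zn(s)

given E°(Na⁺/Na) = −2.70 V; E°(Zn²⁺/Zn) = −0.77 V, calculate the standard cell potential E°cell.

+1.93 V

By convention the left-hand electrode in cell notation is the anode (oxidation) and the right-hand electrode is the cathode (reduction).
E°cell = E°(right) − E°(left) = −0.77 − (−2.70) = +1.93 V.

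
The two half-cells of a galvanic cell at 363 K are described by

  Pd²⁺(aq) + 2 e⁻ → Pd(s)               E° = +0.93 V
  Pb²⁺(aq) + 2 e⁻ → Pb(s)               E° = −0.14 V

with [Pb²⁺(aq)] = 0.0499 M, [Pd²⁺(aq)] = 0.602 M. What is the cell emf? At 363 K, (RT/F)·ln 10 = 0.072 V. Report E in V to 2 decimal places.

+1.11 V

Pd²⁺/Pd is reduced (cathode, E° = +0.93 V) and Pb²⁺/Pb is oxidized (anode).
The standard potential is +0.93 − (−0.14) = +1.07 V and the balanced reaction transfers n = 2 electrons.
For the overall reaction Pd²⁺(aq) + Pb(s) → Pd(s) + Pb²⁺(aq), Q = [Pb²⁺(aq)] / [Pd²⁺(aq)] = 0.0829, giving log Q = −1.081.
E = E° − (0.072/n)·log Q = +1.07 − (0.072/2)(−1.081) = +1.11 V.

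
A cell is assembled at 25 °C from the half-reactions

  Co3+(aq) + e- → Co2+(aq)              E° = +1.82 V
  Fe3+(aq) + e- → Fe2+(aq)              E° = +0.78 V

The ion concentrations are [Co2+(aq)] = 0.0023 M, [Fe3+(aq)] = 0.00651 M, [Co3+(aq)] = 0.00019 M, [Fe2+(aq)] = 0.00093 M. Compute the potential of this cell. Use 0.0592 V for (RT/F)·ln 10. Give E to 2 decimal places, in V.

Since E°(Co³⁺/Co²⁺) > E°(Fe³⁺/Fe²⁺), Co³⁺/Co²⁺ serves as the cathode.
E°cell = +1.82 − (+0.78) = +1.04 V, with n = 1 electron transferred.
For the overall reaction Co3+(aq) + Fe2+(aq) → Co2+(aq) + Fe3+(aq), Q = ([Co2+(aq)]·[Fe3+(aq)]) / ([Co3+(aq)]·[Fe2+(aq)]) = 84.7, giving log Q = 1.928.
E = E° − (0.0592/n)·log Q = +1.04 − (0.0592/1)(1.928) = +0.93 V.

+0.93 V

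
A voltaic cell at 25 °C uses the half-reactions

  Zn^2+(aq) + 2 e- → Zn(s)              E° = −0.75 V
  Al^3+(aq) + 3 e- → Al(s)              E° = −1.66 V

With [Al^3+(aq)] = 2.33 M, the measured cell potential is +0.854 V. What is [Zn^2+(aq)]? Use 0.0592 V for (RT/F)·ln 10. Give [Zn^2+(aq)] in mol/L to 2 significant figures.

0.023 M

The Zn²⁺/Zn couple has the larger reduction potential, so it is the cathode: E°cell = −0.75 − (−1.66) = +0.91 V and n = 6.
From the Nernst equation, log Q = n(E° − E)/0.0592 = 6·(+0.91 − (+0.854))/0.0592 = 5.676.
The balanced reaction is 3 Zn^2+(aq) + 2 Al(s) → 3 Zn(s) + 2 Al^3+(aq), so Q = [Al^3+(aq)]^2 / [Zn^2+(aq)]^3.
Isolating [Zn^2+(aq)] in Q = 10^{5.676} yields log [Zn^2+(aq)] = −1.647, i.e. 0.023 M.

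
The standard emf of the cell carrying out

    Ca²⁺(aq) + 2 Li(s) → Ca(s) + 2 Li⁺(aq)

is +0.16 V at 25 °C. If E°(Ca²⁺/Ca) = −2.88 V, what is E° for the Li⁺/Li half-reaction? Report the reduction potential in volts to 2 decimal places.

−3.04 V

In the reaction as written the Ca²⁺/Ca couple is reduced (cathode) and Li⁺/Li is oxidized (anode), so E°cell = E°(Ca²⁺/Ca) − E°(Li⁺/Li).
E°(Li⁺/Li) = E°(cathode) − E°cell = −2.88 − (+0.16) = −3.04 V.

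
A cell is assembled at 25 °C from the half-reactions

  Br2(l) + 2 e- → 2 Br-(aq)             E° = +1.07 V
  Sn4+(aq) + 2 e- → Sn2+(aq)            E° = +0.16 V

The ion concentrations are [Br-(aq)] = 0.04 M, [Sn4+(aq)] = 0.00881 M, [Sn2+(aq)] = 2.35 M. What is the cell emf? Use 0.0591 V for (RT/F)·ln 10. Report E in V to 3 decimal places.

The Br₂/Br⁻ couple has the more positive E°, so it is the cathode; Sn⁴⁺/Sn²⁺ is the anode.
The standard potential is +1.07 − (+0.16) = +0.91 V and the balanced reaction transfers n = 2 electrons.
Balancing gives Br2(l) + Sn2+(aq) → 2 Br-(aq) + Sn4+(aq); hence Q = ([Br-(aq)]^2·[Sn4+(aq)]) / [Sn2+(aq)] = 6×10^−6 (log Q = −5.222).
E = E° − (0.0591/n)·log Q = +0.91 − (0.0591/2)(−5.222) = +1.064 V.

+1.064 V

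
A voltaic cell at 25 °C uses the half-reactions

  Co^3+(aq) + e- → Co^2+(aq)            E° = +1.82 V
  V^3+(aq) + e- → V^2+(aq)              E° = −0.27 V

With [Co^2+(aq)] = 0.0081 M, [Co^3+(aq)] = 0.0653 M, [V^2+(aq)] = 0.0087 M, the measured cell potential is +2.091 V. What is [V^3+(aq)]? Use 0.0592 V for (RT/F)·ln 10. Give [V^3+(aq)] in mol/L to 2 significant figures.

Co³⁺/Co²⁺ is the cathode (higher E°); E°cell = +1.82 − (−0.27) = +2.09 V with n = 1.
Rearranging E = E° − (0.0592/n)·log Q gives log Q = 1(+2.09 − (+2.091))/0.0592 = −0.017.
The balanced reaction is Co^3+(aq) + V^2+(aq) → Co^2+(aq) + V^3+(aq), so Q = ([Co^2+(aq)]·[V^3+(aq)]) / ([Co^3+(aq)]·[V^2+(aq)]).
Isolating [V^3+(aq)] in Q = 10^{−0.017} yields log [V^3+(aq)] = −1.171, i.e. 0.067 M.

0.067 M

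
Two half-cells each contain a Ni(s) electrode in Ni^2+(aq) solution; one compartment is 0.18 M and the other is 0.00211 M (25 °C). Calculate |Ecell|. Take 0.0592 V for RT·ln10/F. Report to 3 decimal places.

For a concentration cell E°cell = 0, since both electrodes use the same couple.
The compartment with the higher Ni^2+(aq) concentration (0.18 M) acts as the cathode; ions are reduced there and produced at the dilute (0.00211 M) anode.
With n = 2, Ecell = −(0.0592/2)·log([dilute]/[conc]) = −(0.0592/2)·log(0.00211/0.18) = +0.057 V.

0.057 V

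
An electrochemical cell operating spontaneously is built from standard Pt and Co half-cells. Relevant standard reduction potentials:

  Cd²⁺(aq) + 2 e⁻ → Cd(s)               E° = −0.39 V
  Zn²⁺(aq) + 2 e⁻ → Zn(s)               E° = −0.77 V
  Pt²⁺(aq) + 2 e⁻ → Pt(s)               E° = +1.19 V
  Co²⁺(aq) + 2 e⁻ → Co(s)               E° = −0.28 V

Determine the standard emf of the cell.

Of the two couples in this cell, the one with the more positive reduction potential is reduced at the cathode: here that is Pt²⁺/Pt (+1.19 V); Co²⁺/Co (−0.28 V) is the anode.
E°cell = E°(cathode) − E°(anode) = +1.19 − (−0.28) = +1.47 V.

+1.47 V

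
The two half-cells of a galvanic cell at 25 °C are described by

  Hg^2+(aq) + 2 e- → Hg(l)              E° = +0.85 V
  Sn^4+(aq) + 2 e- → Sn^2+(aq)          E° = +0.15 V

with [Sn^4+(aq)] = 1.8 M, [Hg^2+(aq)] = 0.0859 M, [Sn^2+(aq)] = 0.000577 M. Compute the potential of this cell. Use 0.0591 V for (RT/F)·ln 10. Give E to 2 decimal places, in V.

The Hg²⁺/Hg couple has the more positive E°, so it is the cathode; Sn⁴⁺/Sn²⁺ is the anode.
E°cell = +0.85 − (+0.15) = +0.70 V, with n = 2 electrons transferred.
The balanced reaction is Hg^2+(aq) + Sn^2+(aq) → Hg(l) + Sn^4+(aq), so Q = [Sn^4+(aq)] / ([Hg^2+(aq)]·[Sn^2+(aq)]) = 3.63×10^4 and log Q = 4.560.
By the Nernst equation, E = +0.70 − (0.0591/2)·(4.560) = +0.57 V.

+0.57 V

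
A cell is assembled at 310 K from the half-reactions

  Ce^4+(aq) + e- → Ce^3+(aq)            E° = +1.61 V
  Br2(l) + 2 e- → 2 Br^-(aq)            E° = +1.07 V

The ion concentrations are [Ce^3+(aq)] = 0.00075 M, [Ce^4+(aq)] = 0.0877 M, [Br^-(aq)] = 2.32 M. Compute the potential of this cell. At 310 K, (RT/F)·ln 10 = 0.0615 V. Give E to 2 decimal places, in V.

The Ce⁴⁺/Ce³⁺ couple has the more positive E°, so it is the cathode; Br₂/Br⁻ is the anode.
E°cell = E°cat − E°an = +1.61 − (+1.07) = +0.54 V; n = 2.
For the overall reaction 2 Ce^4+(aq) + 2 Br^-(aq) → 2 Ce^3+(aq) + Br2(l), Q = [Ce^3+(aq)]^2 / ([Ce^4+(aq)]^2·[Br^-(aq)]^2) = 1.36×10^−5, giving log Q = −4.867.
Applying E = E° − (RT ln10/nF)·log Q gives +0.54 − (0.0615/2)(−4.867) = +0.69 V.

+0.69 V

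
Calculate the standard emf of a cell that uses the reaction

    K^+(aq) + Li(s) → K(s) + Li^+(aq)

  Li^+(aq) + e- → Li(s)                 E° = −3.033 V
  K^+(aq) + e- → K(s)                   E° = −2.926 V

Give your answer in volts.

K^+(aq) gains electrons, so the K⁺/K couple is the cathode; the Li⁺/Li couple is the anode.
E°cell = E°(cathode) − E°(anode) = −2.926 − (−3.033) = +0.107 V.

+0.107 V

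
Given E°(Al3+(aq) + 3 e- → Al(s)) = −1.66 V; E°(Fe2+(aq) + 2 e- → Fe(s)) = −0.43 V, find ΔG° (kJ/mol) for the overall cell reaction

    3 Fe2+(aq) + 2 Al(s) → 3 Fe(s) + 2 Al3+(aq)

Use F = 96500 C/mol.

In the reaction as written Fe2+(aq) is reduced, so the Fe²⁺/Fe couple is the cathode and Al³⁺/Al is the anode.
E°cell = −0.43 − (−1.66) = +1.23 V; balancing electrons gives n = 6.
ΔG° = −nFE°cell = −(6)(96500)(+1.23) J/mol = −712 kJ/mol.

−712 kJ/mol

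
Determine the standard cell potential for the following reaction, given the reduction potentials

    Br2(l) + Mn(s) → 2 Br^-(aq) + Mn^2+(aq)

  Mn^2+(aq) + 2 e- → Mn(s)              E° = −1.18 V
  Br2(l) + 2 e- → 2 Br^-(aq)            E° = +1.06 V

+2.24 V

Br2(l) gains electrons, so the Br₂/Br⁻ couple is the cathode; the Mn²⁺/Mn couple is the anode.
E°cell = E°(cathode) − E°(anode) = +1.06 − (−1.18) = +2.24 V.
The positive value indicates the reaction is spontaneous as written.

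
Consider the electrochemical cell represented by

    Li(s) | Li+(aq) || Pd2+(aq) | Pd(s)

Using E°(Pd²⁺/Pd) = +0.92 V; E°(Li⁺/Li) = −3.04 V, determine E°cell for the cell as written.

+3.96 V

By convention the left-hand electrode in cell notation is the anode (oxidation) and the right-hand electrode is the cathode (reduction).
E°cell = E°(right) − E°(left) = +0.92 − (−3.04) = +3.96 V.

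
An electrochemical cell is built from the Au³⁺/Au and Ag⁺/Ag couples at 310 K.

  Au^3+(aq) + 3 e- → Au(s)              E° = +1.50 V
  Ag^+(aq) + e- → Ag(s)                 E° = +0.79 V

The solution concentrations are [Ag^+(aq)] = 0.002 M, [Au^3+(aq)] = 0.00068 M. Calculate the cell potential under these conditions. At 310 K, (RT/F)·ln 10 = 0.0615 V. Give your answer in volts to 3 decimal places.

+0.811 V

Since E°(Au³⁺/Au) > E°(Ag⁺/Ag), Au³⁺/Au serves as the cathode.
E°cell = E°cat − E°an = +1.50 − (+0.79) = +0.71 V; n = 3.
Balancing gives Au^3+(aq) + 3 Ag(s) → Au(s) + 3 Ag^+(aq); hence Q = [Ag^+(aq)]^3 / [Au^3+(aq)] = 1.18×10^−5 (log Q = −4.929).
Applying E = E° − (RT ln10/nF)·log Q gives +0.71 − (0.0615/3)(−4.929) = +0.811 V.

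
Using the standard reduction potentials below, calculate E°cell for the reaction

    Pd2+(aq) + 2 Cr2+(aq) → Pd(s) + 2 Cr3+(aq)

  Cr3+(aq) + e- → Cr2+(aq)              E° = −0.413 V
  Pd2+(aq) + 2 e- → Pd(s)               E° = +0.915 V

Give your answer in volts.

+1.328 V

In the reaction as written, Pd2+(aq) is reduced (cathode) and Cr3+(aq) is produced by oxidation at the anode.
E°cell = E°(cathode) − E°(anode) = +0.915 − (−0.413) = +1.328 V.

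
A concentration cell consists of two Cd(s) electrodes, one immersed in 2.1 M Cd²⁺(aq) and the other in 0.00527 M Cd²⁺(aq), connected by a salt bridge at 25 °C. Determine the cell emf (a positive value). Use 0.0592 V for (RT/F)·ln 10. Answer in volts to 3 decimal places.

For a concentration cell E°cell = 0, since both electrodes use the same couple.
The compartment with the higher Cd²⁺(aq) concentration (2.1 M) acts as the cathode; ions are reduced there and produced at the dilute (0.00527 M) anode.
With n = 2, Ecell = −(0.0592/2)·log([dilute]/[conc]) = −(0.0592/2)·log(0.00527/2.1) = +0.077 V.

0.077 V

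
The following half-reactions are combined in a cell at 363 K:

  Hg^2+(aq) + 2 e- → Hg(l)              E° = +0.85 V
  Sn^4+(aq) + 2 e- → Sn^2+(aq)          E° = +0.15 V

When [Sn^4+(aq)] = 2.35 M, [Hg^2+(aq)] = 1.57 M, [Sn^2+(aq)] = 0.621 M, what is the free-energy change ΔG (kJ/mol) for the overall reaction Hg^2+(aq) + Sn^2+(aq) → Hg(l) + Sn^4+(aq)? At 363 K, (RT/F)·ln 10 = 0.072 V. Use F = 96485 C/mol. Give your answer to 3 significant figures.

The standard cell potential is +0.85 − (+0.15) = +0.70 V, with n = 2 electrons in the balanced equation.
Here Q = [Sn^4+(aq)] / ([Hg^2+(aq)]·[Sn^2+(aq)]) = 2.41 (log Q = 0.382), giving E = +0.70 − (0.072/2)·(0.382) = +0.6862 V.
Then ΔG = −nFE = −2 × 96485 × +0.6862 J/mol = −132 kJ/mol.

−132 kJ/mol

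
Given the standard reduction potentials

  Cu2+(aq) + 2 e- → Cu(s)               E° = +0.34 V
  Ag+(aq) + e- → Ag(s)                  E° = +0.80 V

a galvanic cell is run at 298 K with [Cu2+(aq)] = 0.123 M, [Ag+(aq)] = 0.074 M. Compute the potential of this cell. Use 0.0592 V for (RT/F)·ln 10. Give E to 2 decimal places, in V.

Ag⁺/Ag is reduced (cathode, E° = +0.80 V) and Cu²⁺/Cu is oxidized (anode).
E°cell = E°cat − E°an = +0.80 − (+0.34) = +0.46 V; n = 2.
For the overall reaction 2 Ag+(aq) + Cu(s) → 2 Ag(s) + Cu2+(aq), Q = [Cu2+(aq)] / [Ag+(aq)]^2 = 22.5, giving log Q = 1.351.
By the Nernst equation, E = +0.46 − (0.0592/2)·(1.351) = +0.42 V.

+0.42 V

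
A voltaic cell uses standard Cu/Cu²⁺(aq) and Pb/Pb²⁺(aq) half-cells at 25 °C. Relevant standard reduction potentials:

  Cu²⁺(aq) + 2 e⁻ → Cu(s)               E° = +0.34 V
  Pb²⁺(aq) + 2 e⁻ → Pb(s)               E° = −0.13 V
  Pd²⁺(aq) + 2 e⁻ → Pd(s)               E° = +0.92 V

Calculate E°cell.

Of the two couples in this cell, the one with the more positive reduction potential is reduced at the cathode: here that is Cu²⁺/Cu (+0.34 V); Pb²⁺/Pb (−0.13 V) is the anode.
E°cell = E°(cathode) − E°(anode) = +0.34 − (−0.13) = +0.47 V.

+0.47 V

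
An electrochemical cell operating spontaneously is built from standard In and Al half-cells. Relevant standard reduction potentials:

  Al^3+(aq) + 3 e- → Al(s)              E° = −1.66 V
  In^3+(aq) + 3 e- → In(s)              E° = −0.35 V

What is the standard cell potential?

The In³⁺/In couple has the higher E°, so In ion is reduced (cathode) and Al is oxidized (anode).
E°cell = E°(cathode) − E°(anode) = −0.35 − (−1.66) = +1.31 V.

+1.31 V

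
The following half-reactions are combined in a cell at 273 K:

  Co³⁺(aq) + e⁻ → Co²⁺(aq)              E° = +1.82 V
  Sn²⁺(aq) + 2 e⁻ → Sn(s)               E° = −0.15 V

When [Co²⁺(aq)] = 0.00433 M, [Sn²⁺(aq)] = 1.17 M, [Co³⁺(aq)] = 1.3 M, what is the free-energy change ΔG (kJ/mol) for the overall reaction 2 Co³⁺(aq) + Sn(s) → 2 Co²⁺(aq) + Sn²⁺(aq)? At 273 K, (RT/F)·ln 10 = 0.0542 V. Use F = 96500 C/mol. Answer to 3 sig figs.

−406 kJ/mol

With Co³⁺/Co²⁺ reduced at the cathode, E°cell = +1.82 − (−0.15) = +1.97 V and n = 2.
Here Q = ([Co²⁺(aq)]^2·[Sn²⁺(aq)]) / [Co³⁺(aq)]^2 = 1.3×10^−5 (log Q = −4.887), giving E = +1.97 − (0.0542/2)·(−4.887) = +2.1024 V.
ΔG = −nFE = −(2)(96500)(+2.1024) J/mol = −406 kJ/mol.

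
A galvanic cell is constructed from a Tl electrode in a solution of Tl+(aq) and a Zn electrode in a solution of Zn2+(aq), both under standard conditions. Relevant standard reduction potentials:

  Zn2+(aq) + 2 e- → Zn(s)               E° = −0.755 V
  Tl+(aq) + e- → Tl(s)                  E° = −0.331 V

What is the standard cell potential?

+0.424 V

Of the two couples in this cell, the one with the more positive reduction potential is reduced at the cathode: here that is Tl⁺/Tl (−0.331 V); Zn²⁺/Zn (−0.755 V) is the anode.
E°cell = E°(cathode) − E°(anode) = −0.331 − (−0.755) = +0.424 V.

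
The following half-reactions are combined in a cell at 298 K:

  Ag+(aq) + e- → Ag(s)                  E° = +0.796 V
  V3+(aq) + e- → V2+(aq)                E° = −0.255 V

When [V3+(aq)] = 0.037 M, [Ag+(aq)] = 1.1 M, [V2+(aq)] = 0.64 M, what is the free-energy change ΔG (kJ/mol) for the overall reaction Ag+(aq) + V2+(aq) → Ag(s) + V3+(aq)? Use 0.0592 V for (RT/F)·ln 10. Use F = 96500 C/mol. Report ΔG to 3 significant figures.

−109 kJ/mol

With Ag⁺/Ag reduced at the cathode, E°cell = +0.796 − (−0.255) = +1.051 V and n = 1.
Here Q = [V3+(aq)] / ([Ag+(aq)]·[V2+(aq)]) = 0.0526 (log Q = −1.279), giving E = +1.051 − (0.0592/1)·(−1.279) = +1.1267 V.
Finally ΔG = −nFE = −(1)(96500 C/mol)(+1.1267 V) = −109 kJ/mol.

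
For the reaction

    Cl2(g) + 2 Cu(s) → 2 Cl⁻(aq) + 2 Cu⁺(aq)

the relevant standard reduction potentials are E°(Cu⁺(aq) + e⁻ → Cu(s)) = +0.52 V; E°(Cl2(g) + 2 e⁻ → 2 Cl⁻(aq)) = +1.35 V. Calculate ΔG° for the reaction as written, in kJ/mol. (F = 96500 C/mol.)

−160 kJ/mol

In the reaction as written Cl2(g) is reduced, so the Cl₂/Cl⁻ couple is the cathode and Cu⁺/Cu is the anode.
E°cell = +1.35 − (+0.52) = +0.83 V; balancing electrons gives n = 2.
ΔG° = −nFE°cell = −(2)(96500)(+0.83) J/mol = −160 kJ/mol.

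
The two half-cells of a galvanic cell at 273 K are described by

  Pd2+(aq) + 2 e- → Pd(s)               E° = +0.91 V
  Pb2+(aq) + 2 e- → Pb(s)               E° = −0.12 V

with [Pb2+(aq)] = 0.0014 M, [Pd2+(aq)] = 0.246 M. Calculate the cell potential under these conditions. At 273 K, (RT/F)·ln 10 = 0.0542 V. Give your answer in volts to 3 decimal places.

+1.091 V

Since E°(Pd²⁺/Pd) > E°(Pb²⁺/Pb), Pd²⁺/Pd serves as the cathode.
The standard potential is +0.91 − (−0.12) = +1.03 V and the balanced reaction transfers n = 2 electrons.
The balanced reaction is Pd2+(aq) + Pb(s) → Pd(s) + Pb2+(aq), so Q = [Pb2+(aq)] / [Pd2+(aq)] = 0.00569 and log Q = −2.245.
Applying E = E° − (RT ln10/nF)·log Q gives +1.03 − (0.0542/2)(−2.245) = +1.091 V.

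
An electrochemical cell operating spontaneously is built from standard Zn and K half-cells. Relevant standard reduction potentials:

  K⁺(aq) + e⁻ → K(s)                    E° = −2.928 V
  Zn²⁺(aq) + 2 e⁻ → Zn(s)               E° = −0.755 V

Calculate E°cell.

Of the two couples in this cell, the one with the more positive reduction potential is reduced at the cathode: here that is Zn²⁺/Zn (−0.755 V); K⁺/K (−2.928 V) is the anode.
E°cell = E°(cathode) − E°(anode) = −0.755 − (−2.928) = +2.173 V.

+2.173 V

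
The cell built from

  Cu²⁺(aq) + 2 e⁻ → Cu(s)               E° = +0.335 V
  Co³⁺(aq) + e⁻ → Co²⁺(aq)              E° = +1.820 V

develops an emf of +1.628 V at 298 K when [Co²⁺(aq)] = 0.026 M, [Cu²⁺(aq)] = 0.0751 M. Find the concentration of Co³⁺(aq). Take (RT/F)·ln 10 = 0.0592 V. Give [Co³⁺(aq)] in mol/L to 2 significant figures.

1.9 M

Co³⁺/Co²⁺ is the cathode (higher E°); E°cell = +1.820 − (+0.335) = +1.485 V with n = 2.
Since E = E° − (0.0592/n)·log Q, log Q = n(E° − E)/0.0592 = −4.831.
For 2 Co³⁺(aq) + Cu(s) → 2 Co²⁺(aq) + Cu²⁺(aq), the reaction quotient is Q = ([Co²⁺(aq)]^2·[Cu²⁺(aq)]) / [Co³⁺(aq)]^2.
Solving for the unknown gives log [Co³⁺(aq)] = 0.268, so [Co³⁺(aq)] ≈ 1.9 M.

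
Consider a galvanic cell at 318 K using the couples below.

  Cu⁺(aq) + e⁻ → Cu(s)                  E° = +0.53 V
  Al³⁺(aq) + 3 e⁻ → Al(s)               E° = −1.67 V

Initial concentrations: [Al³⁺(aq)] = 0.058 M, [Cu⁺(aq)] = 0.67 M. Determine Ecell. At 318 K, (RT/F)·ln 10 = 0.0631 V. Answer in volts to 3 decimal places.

+2.215 V

Cu⁺/Cu is reduced (cathode, E° = +0.53 V) and Al³⁺/Al is oxidized (anode).
E°cell = +0.53 − (−1.67) = +2.20 V, with n = 3 electrons transferred.
For the overall reaction 3 Cu⁺(aq) + Al(s) → 3 Cu(s) + Al³⁺(aq), Q = [Al³⁺(aq)] / [Cu⁺(aq)]^3 = 0.193, giving log Q = −0.715.
E = E° − (0.0631/n)·log Q = +2.20 − (0.0631/3)(−0.715) = +2.215 V.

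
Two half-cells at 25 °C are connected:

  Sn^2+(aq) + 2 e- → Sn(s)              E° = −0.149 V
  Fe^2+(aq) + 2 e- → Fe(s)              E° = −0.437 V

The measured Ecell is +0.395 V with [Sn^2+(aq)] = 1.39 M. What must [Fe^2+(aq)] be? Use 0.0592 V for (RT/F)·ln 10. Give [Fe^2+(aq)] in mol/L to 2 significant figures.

0.00034 M

With Sn²⁺/Sn at the cathode and Fe²⁺/Fe at the anode, E°cell = −0.149 − (−0.437) = +0.288 V (n = 2).
Rearranging E = E° − (0.0592/n)·log Q gives log Q = 2(+0.288 − (+0.395))/0.0592 = −3.615.
Balancing electrons gives Sn^2+(aq) + Fe(s) → Sn(s) + Fe^2+(aq); thus Q = [Fe^2+(aq)] / [Sn^2+(aq)].
Substituting the known concentrations and solving, log [Fe^2+(aq)] = −3.472 and [Fe^2+(aq)] = 0.00034 M.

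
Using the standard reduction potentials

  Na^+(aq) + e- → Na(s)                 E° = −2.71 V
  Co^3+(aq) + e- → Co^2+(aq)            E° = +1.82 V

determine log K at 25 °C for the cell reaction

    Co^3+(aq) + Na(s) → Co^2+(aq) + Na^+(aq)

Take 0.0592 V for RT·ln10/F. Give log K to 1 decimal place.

The Co³⁺/Co²⁺ couple is reduced (cathode); E°cell = +1.82 − (−2.71) = +4.53 V with n = 1.
At equilibrium E = 0, so log K = nE°cell / 0.0592 = (1)(+4.53) / 0.0592 = 76.5.

log K = 76.5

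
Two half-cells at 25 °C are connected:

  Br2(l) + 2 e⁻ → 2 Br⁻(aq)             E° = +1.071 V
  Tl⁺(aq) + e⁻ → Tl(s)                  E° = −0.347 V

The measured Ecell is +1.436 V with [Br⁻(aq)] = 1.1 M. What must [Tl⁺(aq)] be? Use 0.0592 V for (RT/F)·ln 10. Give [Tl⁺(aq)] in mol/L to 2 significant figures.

0.45 M

With Br₂/Br⁻ at the cathode and Tl⁺/Tl at the anode, E°cell = +1.071 − (−0.347) = +1.418 V (n = 2).
Rearranging E = E° − (0.0592/n)·log Q gives log Q = 2(+1.418 − (+1.436))/0.0592 = −0.608.
Balancing electrons gives Br2(l) + 2 Tl(s) → 2 Br⁻(aq) + 2 Tl⁺(aq); thus Q = [Br⁻(aq)]^2·[Tl⁺(aq)]^2.
Solving for the unknown gives log [Tl⁺(aq)] = −0.345, so [Tl⁺(aq)] ≈ 0.45 M.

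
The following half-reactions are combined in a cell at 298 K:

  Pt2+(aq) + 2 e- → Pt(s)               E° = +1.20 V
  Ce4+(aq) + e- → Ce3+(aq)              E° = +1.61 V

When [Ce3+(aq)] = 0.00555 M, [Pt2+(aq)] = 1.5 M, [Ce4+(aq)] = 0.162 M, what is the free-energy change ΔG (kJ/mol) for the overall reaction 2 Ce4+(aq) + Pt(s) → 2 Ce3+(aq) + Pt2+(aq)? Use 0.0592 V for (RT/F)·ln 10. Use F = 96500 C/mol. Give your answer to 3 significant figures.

−94.9 kJ/mol

With Ce⁴⁺/Ce³⁺ reduced at the cathode, E°cell = +1.61 − (+1.20) = +0.41 V and n = 2.
Q = ([Ce3+(aq)]^2·[Pt2+(aq)]) / [Ce4+(aq)]^2 = 0.00176, so log Q = −2.754 and E = +0.41 − (0.0592/2)(−2.754) = +0.4915 V.
ΔG = −nFE = −(2)(96500)(+0.4915) J/mol = −94.9 kJ/mol.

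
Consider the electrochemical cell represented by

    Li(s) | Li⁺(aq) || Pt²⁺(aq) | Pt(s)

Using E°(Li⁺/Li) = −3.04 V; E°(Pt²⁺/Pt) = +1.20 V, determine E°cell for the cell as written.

By convention the left-hand electrode in cell notation is the anode (oxidation) and the right-hand electrode is the cathode (reduction).
E°cell = E°(right) − E°(left) = +1.20 − (−3.04) = +4.24 V.

+4.24 V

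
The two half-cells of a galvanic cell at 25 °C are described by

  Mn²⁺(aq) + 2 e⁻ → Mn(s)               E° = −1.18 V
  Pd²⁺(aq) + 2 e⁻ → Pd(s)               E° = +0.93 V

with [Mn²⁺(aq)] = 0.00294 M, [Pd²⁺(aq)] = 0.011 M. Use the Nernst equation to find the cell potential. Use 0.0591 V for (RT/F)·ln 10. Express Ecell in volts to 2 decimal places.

+2.13 V

Pd²⁺/Pd is reduced (cathode, E° = +0.93 V) and Mn²⁺/Mn is oxidized (anode).
The standard potential is +0.93 − (−1.18) = +2.11 V and the balanced reaction transfers n = 2 electrons.
The balanced reaction is Pd²⁺(aq) + Mn(s) → Pd(s) + Mn²⁺(aq), so Q = [Mn²⁺(aq)] / [Pd²⁺(aq)] = 0.267 and log Q = −0.573.
Applying E = E° − (RT ln10/nF)·log Q gives +2.11 − (0.0591/2)(−0.573) = +2.13 V.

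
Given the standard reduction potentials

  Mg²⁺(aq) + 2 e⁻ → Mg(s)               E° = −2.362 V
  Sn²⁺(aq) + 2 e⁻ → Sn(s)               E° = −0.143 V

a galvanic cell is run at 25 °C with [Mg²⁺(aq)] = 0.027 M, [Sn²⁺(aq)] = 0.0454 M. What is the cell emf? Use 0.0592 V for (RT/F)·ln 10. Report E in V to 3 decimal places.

Since E°(Sn²⁺/Sn) > E°(Mg²⁺/Mg), Sn²⁺/Sn serves as the cathode.
E°cell = E°cat − E°an = −0.143 − (−2.362) = +2.219 V; n = 2.
For the overall reaction Sn²⁺(aq) + Mg(s) → Sn(s) + Mg²⁺(aq), Q = [Mg²⁺(aq)] / [Sn²⁺(aq)] = 0.595, giving log Q = −0.226.
Applying E = E° − (RT ln10/nF)·log Q gives +2.219 − (0.0592/2)(−0.226) = +2.226 V.

+2.226 V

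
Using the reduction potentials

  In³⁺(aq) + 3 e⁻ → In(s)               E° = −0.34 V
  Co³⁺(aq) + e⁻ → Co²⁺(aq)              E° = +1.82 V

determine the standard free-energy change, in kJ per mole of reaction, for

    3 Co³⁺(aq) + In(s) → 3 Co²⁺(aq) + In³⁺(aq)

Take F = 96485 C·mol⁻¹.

−625 kJ/mol

In the reaction as written Co³⁺(aq) is reduced, so the Co³⁺/Co²⁺ couple is the cathode and In³⁺/In is the anode.
E°cell = +1.82 − (−0.34) = +2.16 V; balancing electrons gives n = 3.
ΔG° = −nFE°cell = −(3)(96485)(+2.16) J/mol = −625 kJ/mol.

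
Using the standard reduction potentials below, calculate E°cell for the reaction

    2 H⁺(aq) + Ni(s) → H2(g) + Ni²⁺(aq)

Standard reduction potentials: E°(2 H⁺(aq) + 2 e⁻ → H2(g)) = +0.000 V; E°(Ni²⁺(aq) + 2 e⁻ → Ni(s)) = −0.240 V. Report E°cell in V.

H⁺(aq) gains electrons, so the 2H⁺/H₂ couple is the cathode; the Ni²⁺/Ni couple is the anode.
E°cell = E°(cathode) − E°(anode) = +0.000 − (−0.240) = +0.240 V.
The positive value indicates the reaction is spontaneous as written.

+0.240 V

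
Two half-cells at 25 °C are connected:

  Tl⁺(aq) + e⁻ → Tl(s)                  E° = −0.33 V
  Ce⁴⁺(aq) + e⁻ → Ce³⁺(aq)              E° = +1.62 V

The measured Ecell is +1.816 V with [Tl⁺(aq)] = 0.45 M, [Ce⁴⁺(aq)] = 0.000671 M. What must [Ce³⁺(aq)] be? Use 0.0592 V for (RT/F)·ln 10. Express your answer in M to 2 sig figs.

The Ce⁴⁺/Ce³⁺ couple has the larger reduction potential, so it is the cathode: E°cell = +1.62 − (−0.33) = +1.95 V and n = 1.
Rearranging E = E° − (0.0592/n)·log Q gives log Q = 1(+1.95 − (+1.816))/0.0592 = 2.264.
For Ce⁴⁺(aq) + Tl(s) → Ce³⁺(aq) + Tl⁺(aq), the reaction quotient is Q = ([Ce³⁺(aq)]·[Tl⁺(aq)]) / [Ce⁴⁺(aq)].
Solving for the unknown gives log [Ce³⁺(aq)] = −0.562, so [Ce³⁺(aq)] ≈ 0.27 M.

0.27 M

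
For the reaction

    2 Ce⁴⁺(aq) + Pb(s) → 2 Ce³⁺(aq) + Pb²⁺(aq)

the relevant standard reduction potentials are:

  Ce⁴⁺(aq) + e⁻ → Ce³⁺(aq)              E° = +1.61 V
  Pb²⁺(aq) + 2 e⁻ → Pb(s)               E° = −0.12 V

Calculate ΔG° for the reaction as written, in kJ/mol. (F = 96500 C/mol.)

−334 kJ/mol

In the reaction as written Ce⁴⁺(aq) is reduced, so the Ce⁴⁺/Ce³⁺ couple is the cathode and Pb²⁺/Pb is the anode.
E°cell = +1.61 − (−0.12) = +1.73 V; balancing electrons gives n = 2.
ΔG° = −nFE°cell = −(2)(96500)(+1.73) J/mol = −334 kJ/mol.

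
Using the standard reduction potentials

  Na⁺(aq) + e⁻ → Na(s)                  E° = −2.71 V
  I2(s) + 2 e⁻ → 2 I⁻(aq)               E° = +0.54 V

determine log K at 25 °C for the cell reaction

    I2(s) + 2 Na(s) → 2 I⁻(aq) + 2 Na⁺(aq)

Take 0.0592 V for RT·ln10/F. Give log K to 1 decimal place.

log K = 109.8

The I₂/I⁻ couple is reduced (cathode); E°cell = +0.54 − (−2.71) = +3.25 V with n = 2.
At equilibrium E = 0, so log K = nE°cell / 0.0592 = (2)(+3.25) / 0.0592 = 109.8.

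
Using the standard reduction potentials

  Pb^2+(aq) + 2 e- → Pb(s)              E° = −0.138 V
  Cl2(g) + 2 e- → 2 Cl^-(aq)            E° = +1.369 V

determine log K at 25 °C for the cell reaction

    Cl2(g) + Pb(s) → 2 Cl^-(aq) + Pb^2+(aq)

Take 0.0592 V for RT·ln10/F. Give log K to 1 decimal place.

log K = 50.9

The Cl₂/Cl⁻ couple is reduced (cathode); E°cell = +1.369 − (−0.138) = +1.507 V with n = 2.
At equilibrium E = 0, so log K = nE°cell / 0.0592 = (2)(+1.507) / 0.0592 = 50.9.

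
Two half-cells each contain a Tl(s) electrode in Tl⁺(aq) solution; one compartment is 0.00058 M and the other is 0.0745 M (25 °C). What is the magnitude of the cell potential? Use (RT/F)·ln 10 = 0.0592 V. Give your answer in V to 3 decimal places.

For a concentration cell E°cell = 0, since both electrodes use the same couple.
The compartment with the higher Tl⁺(aq) concentration (0.0745 M) acts as the cathode; ions are reduced there and produced at the dilute (0.00058 M) anode.
With n = 1, Ecell = −(0.0592/1)·log([dilute]/[conc]) = −(0.0592/1)·log(0.00058/0.0745) = +0.125 V.

0.125 V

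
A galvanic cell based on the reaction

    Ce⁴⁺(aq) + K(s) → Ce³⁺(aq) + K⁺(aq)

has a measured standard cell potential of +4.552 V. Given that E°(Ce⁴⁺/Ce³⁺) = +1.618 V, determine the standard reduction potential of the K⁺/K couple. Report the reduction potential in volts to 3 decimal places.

−2.934 V

In the reaction as written the Ce⁴⁺/Ce³⁺ couple is reduced (cathode) and K⁺/K is oxidized (anode), so E°cell = E°(Ce⁴⁺/Ce³⁺) − E°(K⁺/K).
E°(K⁺/K) = E°(cathode) − E°cell = +1.618 − (+4.552) = −2.934 V.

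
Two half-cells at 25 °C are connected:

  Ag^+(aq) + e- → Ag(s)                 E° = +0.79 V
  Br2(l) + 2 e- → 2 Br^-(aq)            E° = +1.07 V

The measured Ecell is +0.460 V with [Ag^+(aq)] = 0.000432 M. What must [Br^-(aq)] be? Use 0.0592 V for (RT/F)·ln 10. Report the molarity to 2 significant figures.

With Br₂/Br⁻ at the cathode and Ag⁺/Ag at the anode, E°cell = +1.07 − (+0.79) = +0.28 V (n = 2).
From the Nernst equation, log Q = n(E° − E)/0.0592 = 2·(+0.28 − (+0.460))/0.0592 = −6.081.
For Br2(l) + 2 Ag(s) → 2 Br^-(aq) + 2 Ag^+(aq), the reaction quotient is Q = [Br^-(aq)]^2·[Ag^+(aq)]^2.
Substituting the known concentrations and solving, log [Br^-(aq)] = 0.324 and [Br^-(aq)] = 2.1 M.

2.1 M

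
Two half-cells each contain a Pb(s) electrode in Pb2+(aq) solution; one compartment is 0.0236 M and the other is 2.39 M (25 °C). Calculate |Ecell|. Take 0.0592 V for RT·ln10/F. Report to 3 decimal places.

0.059 V

For a concentration cell E°cell = 0, since both electrodes use the same couple.
The compartment with the higher Pb2+(aq) concentration (2.39 M) acts as the cathode; ions are reduced there and produced at the dilute (0.0236 M) anode.
With n = 2, Ecell = −(0.0592/2)·log([dilute]/[conc]) = −(0.0592/2)·log(0.0236/2.39) = +0.059 V.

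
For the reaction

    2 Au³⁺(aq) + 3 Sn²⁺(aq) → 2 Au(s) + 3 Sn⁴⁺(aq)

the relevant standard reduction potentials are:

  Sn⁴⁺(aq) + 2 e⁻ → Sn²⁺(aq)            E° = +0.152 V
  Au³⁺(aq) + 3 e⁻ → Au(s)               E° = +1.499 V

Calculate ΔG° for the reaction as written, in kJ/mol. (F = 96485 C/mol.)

In the reaction as written Au³⁺(aq) is reduced, so the Au³⁺/Au couple is the cathode and Sn⁴⁺/Sn²⁺ is the anode.
E°cell = +1.499 − (+0.152) = +1.347 V; balancing electrons gives n = 6.
ΔG° = −nFE°cell = −(6)(96485)(+1.347) J/mol = −780 kJ/mol.

−780 kJ/mol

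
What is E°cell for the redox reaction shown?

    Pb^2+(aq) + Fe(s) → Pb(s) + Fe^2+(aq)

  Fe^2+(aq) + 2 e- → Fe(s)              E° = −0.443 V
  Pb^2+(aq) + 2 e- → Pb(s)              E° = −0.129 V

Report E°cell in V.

In the reaction as written, Pb^2+(aq) is reduced (cathode) and Fe^2+(aq) is produced by oxidation at the anode.
E°cell = E°(cathode) − E°(anode) = −0.129 − (−0.443) = +0.314 V.
The positive value indicates the reaction is spontaneous as written.

+0.314 V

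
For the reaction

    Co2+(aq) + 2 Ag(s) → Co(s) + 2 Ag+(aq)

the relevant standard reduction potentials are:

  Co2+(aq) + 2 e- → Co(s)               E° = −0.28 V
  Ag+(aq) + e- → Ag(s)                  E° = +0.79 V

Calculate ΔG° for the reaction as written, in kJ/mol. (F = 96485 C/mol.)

In the reaction as written Co2+(aq) is reduced, so the Co²⁺/Co couple is the cathode and Ag⁺/Ag is the anode.
E°cell = −0.28 − (+0.79) = −1.07 V; balancing electrons gives n = 2.
ΔG° = −nFE°cell = −(2)(96485)(−1.07) J/mol = +206 kJ/mol.

+206 kJ/mol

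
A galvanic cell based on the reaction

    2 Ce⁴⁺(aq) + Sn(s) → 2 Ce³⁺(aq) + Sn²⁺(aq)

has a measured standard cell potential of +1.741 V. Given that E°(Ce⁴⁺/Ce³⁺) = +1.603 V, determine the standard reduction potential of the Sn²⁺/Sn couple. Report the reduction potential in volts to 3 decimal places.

In the reaction as written the Ce⁴⁺/Ce³⁺ couple is reduced (cathode) and Sn²⁺/Sn is oxidized (anode), so E°cell = E°(Ce⁴⁺/Ce³⁺) − E°(Sn²⁺/Sn).
E°(Sn²⁺/Sn) = E°(cathode) − E°cell = +1.603 − (+1.741) = −0.138 V.

−0.138 V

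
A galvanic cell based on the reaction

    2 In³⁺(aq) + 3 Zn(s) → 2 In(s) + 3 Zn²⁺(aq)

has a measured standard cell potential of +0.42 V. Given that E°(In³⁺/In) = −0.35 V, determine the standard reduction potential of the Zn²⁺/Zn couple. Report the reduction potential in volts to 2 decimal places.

In the reaction as written the In³⁺/In couple is reduced (cathode) and Zn²⁺/Zn is oxidized (anode), so E°cell = E°(In³⁺/In) − E°(Zn²⁺/Zn).
E°(Zn²⁺/Zn) = E°(cathode) − E°cell = −0.35 − (+0.42) = −0.77 V.

−0.77 V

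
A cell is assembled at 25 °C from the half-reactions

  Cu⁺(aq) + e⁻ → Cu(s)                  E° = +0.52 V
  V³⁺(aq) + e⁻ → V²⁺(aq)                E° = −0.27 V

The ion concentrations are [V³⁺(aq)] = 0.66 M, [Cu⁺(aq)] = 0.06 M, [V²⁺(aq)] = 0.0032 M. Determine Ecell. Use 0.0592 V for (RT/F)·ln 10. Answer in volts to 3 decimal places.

The Cu⁺/Cu couple has the more positive E°, so it is the cathode; V³⁺/V²⁺ is the anode.
E°cell = E°cat − E°an = +0.52 − (−0.27) = +0.79 V; n = 1.
For the overall reaction Cu⁺(aq) + V²⁺(aq) → Cu(s) + V³⁺(aq), Q = [V³⁺(aq)] / ([Cu⁺(aq)]·[V²⁺(aq)]) = 3.44×10^3, giving log Q = 3.536.
E = E° − (0.0592/n)·log Q = +0.79 − (0.0592/1)(3.536) = +0.581 V.

+0.581 V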